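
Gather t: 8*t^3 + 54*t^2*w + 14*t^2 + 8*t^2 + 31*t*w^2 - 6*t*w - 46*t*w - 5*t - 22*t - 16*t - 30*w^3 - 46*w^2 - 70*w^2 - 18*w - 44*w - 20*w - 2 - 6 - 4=8*t^3 + t^2*(54*w + 22) + t*(31*w^2 - 52*w - 43) - 30*w^3 - 116*w^2 - 82*w - 12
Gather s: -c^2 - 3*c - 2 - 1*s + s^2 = -c^2 - 3*c + s^2 - s - 2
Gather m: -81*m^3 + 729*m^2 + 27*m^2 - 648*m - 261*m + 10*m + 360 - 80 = -81*m^3 + 756*m^2 - 899*m + 280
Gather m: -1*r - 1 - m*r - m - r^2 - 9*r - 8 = m*(-r - 1) - r^2 - 10*r - 9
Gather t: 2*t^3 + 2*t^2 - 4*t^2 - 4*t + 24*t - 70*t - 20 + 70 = 2*t^3 - 2*t^2 - 50*t + 50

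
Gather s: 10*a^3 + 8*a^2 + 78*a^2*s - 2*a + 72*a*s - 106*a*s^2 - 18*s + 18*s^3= 10*a^3 + 8*a^2 - 106*a*s^2 - 2*a + 18*s^3 + s*(78*a^2 + 72*a - 18)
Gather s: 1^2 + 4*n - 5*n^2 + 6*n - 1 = -5*n^2 + 10*n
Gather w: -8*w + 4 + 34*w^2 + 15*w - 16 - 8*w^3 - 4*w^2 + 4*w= -8*w^3 + 30*w^2 + 11*w - 12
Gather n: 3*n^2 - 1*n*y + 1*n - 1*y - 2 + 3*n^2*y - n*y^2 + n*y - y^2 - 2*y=n^2*(3*y + 3) + n*(1 - y^2) - y^2 - 3*y - 2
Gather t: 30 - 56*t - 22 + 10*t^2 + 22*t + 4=10*t^2 - 34*t + 12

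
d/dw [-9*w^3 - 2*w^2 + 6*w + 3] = -27*w^2 - 4*w + 6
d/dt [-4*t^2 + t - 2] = 1 - 8*t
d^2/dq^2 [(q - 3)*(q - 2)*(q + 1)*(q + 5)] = 12*q^2 + 6*q - 38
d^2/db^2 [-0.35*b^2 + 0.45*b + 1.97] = -0.700000000000000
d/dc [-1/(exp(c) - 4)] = exp(c)/(exp(c) - 4)^2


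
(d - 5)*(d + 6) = d^2 + d - 30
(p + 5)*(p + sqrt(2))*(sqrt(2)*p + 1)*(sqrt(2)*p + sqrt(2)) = 2*p^4 + 3*sqrt(2)*p^3 + 12*p^3 + 12*p^2 + 18*sqrt(2)*p^2 + 12*p + 15*sqrt(2)*p + 10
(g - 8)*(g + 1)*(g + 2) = g^3 - 5*g^2 - 22*g - 16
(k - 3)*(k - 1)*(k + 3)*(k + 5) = k^4 + 4*k^3 - 14*k^2 - 36*k + 45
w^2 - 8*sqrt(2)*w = w*(w - 8*sqrt(2))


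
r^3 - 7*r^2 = r^2*(r - 7)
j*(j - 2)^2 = j^3 - 4*j^2 + 4*j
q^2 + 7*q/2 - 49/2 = (q - 7/2)*(q + 7)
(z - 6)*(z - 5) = z^2 - 11*z + 30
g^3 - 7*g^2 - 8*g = g*(g - 8)*(g + 1)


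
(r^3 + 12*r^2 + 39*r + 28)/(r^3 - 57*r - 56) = (r + 4)/(r - 8)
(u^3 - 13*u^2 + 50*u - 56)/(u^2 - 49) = (u^2 - 6*u + 8)/(u + 7)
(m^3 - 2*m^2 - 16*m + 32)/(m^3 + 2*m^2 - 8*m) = (m - 4)/m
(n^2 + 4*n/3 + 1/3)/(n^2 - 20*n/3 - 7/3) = (n + 1)/(n - 7)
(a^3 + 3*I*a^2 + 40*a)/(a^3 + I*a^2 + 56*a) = (a - 5*I)/(a - 7*I)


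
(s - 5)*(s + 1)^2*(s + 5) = s^4 + 2*s^3 - 24*s^2 - 50*s - 25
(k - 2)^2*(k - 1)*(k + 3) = k^4 - 2*k^3 - 7*k^2 + 20*k - 12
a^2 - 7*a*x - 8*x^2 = (a - 8*x)*(a + x)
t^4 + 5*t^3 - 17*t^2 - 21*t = t*(t - 3)*(t + 1)*(t + 7)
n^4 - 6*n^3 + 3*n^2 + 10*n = n*(n - 5)*(n - 2)*(n + 1)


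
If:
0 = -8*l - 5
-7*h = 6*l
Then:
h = 15/28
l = -5/8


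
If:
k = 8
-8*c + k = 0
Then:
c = 1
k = 8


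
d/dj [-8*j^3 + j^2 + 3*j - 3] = -24*j^2 + 2*j + 3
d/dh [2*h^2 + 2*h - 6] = 4*h + 2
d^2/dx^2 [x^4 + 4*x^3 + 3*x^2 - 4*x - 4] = 12*x^2 + 24*x + 6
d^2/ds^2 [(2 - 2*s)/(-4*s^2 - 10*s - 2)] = 2*((s - 1)*(4*s + 5)^2 - 3*(2*s + 1)*(2*s^2 + 5*s + 1))/(2*s^2 + 5*s + 1)^3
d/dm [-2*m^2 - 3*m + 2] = -4*m - 3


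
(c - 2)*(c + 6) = c^2 + 4*c - 12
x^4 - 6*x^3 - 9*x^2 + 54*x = x*(x - 6)*(x - 3)*(x + 3)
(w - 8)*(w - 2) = w^2 - 10*w + 16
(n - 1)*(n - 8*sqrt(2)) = n^2 - 8*sqrt(2)*n - n + 8*sqrt(2)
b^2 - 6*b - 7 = (b - 7)*(b + 1)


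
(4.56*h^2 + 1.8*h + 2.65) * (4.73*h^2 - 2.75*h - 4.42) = 21.5688*h^4 - 4.026*h^3 - 12.5707*h^2 - 15.2435*h - 11.713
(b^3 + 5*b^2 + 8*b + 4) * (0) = 0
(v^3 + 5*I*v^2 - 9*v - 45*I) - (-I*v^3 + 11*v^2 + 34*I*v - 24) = v^3 + I*v^3 - 11*v^2 + 5*I*v^2 - 9*v - 34*I*v + 24 - 45*I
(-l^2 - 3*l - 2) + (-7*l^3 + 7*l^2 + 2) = -7*l^3 + 6*l^2 - 3*l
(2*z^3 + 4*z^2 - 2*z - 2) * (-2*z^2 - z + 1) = -4*z^5 - 10*z^4 + 2*z^3 + 10*z^2 - 2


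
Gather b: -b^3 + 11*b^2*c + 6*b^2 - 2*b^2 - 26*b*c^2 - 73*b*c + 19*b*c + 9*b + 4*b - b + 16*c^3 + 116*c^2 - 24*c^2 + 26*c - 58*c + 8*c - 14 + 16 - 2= -b^3 + b^2*(11*c + 4) + b*(-26*c^2 - 54*c + 12) + 16*c^3 + 92*c^2 - 24*c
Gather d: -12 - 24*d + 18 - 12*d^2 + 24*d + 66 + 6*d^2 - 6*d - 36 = -6*d^2 - 6*d + 36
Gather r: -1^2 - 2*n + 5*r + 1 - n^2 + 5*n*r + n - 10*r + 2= -n^2 - n + r*(5*n - 5) + 2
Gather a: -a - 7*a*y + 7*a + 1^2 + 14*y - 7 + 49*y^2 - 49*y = a*(6 - 7*y) + 49*y^2 - 35*y - 6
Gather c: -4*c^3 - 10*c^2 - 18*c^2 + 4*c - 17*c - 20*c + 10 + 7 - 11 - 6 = -4*c^3 - 28*c^2 - 33*c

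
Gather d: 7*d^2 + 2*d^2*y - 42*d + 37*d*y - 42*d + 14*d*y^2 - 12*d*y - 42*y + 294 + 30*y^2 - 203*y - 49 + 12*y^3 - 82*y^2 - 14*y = d^2*(2*y + 7) + d*(14*y^2 + 25*y - 84) + 12*y^3 - 52*y^2 - 259*y + 245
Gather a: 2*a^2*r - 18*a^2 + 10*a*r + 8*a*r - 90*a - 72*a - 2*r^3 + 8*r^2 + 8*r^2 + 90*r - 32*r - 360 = a^2*(2*r - 18) + a*(18*r - 162) - 2*r^3 + 16*r^2 + 58*r - 360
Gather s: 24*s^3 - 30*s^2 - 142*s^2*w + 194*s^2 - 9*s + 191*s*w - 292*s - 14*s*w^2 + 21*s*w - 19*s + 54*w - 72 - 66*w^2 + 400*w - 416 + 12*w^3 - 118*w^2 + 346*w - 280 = 24*s^3 + s^2*(164 - 142*w) + s*(-14*w^2 + 212*w - 320) + 12*w^3 - 184*w^2 + 800*w - 768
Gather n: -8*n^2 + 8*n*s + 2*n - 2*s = -8*n^2 + n*(8*s + 2) - 2*s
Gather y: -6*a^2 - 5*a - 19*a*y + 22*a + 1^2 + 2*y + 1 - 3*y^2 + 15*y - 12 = -6*a^2 + 17*a - 3*y^2 + y*(17 - 19*a) - 10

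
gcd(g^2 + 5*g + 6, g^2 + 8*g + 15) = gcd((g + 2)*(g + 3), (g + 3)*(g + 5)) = g + 3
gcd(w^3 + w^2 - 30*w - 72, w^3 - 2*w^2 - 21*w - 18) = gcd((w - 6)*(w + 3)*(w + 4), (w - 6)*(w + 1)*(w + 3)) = w^2 - 3*w - 18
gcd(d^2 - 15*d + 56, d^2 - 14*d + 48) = d - 8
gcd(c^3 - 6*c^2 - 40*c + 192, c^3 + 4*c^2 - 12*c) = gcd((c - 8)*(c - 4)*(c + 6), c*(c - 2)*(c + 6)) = c + 6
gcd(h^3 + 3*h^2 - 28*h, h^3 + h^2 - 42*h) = h^2 + 7*h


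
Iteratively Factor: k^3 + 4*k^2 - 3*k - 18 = (k + 3)*(k^2 + k - 6) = (k - 2)*(k + 3)*(k + 3)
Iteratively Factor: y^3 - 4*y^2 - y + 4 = (y + 1)*(y^2 - 5*y + 4) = (y - 4)*(y + 1)*(y - 1)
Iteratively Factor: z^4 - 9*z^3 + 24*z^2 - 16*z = (z - 1)*(z^3 - 8*z^2 + 16*z) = (z - 4)*(z - 1)*(z^2 - 4*z) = z*(z - 4)*(z - 1)*(z - 4)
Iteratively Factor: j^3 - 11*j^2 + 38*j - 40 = (j - 2)*(j^2 - 9*j + 20) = (j - 5)*(j - 2)*(j - 4)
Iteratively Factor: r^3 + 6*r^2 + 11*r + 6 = (r + 1)*(r^2 + 5*r + 6) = (r + 1)*(r + 3)*(r + 2)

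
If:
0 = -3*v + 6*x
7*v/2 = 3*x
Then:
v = 0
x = 0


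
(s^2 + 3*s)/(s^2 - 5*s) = (s + 3)/(s - 5)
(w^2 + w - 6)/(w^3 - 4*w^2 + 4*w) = (w + 3)/(w*(w - 2))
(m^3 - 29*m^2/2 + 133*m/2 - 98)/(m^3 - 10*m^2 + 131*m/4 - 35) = 2*(m - 7)/(2*m - 5)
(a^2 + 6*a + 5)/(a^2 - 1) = (a + 5)/(a - 1)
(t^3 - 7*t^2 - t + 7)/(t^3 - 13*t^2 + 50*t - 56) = (t^2 - 1)/(t^2 - 6*t + 8)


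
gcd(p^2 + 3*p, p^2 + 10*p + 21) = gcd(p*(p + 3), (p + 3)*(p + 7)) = p + 3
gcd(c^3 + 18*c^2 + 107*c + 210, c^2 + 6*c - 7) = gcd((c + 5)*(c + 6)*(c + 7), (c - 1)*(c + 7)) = c + 7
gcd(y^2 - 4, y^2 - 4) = y^2 - 4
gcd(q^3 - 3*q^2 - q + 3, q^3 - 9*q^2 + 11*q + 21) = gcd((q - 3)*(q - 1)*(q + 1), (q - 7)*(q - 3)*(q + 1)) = q^2 - 2*q - 3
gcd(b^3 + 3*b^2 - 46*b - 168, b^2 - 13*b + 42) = b - 7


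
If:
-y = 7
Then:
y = -7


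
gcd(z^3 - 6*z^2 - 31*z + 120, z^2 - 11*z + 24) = z^2 - 11*z + 24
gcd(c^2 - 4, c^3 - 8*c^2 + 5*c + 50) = c + 2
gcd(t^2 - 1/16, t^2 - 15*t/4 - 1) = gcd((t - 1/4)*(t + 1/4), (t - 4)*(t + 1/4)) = t + 1/4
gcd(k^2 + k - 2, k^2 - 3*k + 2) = k - 1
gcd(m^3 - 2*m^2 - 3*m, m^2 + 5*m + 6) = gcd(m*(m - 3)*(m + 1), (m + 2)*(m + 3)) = 1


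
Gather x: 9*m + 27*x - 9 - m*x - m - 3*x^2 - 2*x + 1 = 8*m - 3*x^2 + x*(25 - m) - 8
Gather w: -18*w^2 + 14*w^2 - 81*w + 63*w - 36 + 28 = -4*w^2 - 18*w - 8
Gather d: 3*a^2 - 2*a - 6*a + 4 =3*a^2 - 8*a + 4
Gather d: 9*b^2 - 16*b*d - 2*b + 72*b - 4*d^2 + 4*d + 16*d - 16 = 9*b^2 + 70*b - 4*d^2 + d*(20 - 16*b) - 16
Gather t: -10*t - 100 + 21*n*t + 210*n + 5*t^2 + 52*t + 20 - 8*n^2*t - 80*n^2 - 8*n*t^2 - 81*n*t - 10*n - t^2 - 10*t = -80*n^2 + 200*n + t^2*(4 - 8*n) + t*(-8*n^2 - 60*n + 32) - 80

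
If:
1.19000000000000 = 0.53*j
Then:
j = 2.25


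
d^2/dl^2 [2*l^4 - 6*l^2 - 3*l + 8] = 24*l^2 - 12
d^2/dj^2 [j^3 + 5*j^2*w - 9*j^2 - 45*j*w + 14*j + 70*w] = 6*j + 10*w - 18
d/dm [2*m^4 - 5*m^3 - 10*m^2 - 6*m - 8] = 8*m^3 - 15*m^2 - 20*m - 6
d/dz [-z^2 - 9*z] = -2*z - 9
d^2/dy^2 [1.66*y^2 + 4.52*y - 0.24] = 3.32000000000000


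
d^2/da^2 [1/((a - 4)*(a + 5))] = 2*((a - 4)^2 + (a - 4)*(a + 5) + (a + 5)^2)/((a - 4)^3*(a + 5)^3)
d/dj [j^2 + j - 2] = 2*j + 1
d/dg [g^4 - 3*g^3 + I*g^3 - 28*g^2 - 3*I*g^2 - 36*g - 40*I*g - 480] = 4*g^3 + g^2*(-9 + 3*I) + g*(-56 - 6*I) - 36 - 40*I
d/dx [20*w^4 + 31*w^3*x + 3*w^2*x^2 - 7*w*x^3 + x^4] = 31*w^3 + 6*w^2*x - 21*w*x^2 + 4*x^3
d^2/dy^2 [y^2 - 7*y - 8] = 2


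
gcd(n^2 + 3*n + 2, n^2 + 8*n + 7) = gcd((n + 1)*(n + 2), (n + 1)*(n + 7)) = n + 1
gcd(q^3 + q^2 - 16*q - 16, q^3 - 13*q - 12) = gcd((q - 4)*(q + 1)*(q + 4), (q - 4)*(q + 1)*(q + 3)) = q^2 - 3*q - 4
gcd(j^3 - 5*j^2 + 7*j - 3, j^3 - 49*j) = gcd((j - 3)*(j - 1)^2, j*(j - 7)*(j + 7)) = 1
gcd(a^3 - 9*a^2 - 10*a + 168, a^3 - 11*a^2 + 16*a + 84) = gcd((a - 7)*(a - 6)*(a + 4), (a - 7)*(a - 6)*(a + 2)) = a^2 - 13*a + 42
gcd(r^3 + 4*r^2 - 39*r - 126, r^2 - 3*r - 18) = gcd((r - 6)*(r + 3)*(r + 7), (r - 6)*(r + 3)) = r^2 - 3*r - 18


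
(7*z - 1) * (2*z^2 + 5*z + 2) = 14*z^3 + 33*z^2 + 9*z - 2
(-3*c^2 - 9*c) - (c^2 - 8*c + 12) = -4*c^2 - c - 12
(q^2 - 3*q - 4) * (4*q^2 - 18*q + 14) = 4*q^4 - 30*q^3 + 52*q^2 + 30*q - 56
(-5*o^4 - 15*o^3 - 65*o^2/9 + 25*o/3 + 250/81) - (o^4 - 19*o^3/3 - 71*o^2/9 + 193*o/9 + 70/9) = -6*o^4 - 26*o^3/3 + 2*o^2/3 - 118*o/9 - 380/81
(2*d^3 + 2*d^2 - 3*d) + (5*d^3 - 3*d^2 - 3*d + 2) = 7*d^3 - d^2 - 6*d + 2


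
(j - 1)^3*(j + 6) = j^4 + 3*j^3 - 15*j^2 + 17*j - 6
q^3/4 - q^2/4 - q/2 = q*(q/4 + 1/4)*(q - 2)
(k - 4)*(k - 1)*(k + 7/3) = k^3 - 8*k^2/3 - 23*k/3 + 28/3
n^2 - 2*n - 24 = (n - 6)*(n + 4)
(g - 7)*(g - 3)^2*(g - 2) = g^4 - 15*g^3 + 77*g^2 - 165*g + 126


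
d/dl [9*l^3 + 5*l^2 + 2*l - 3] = 27*l^2 + 10*l + 2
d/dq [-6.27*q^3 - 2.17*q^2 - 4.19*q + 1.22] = -18.81*q^2 - 4.34*q - 4.19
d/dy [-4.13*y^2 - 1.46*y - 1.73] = -8.26*y - 1.46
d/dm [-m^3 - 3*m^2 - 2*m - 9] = -3*m^2 - 6*m - 2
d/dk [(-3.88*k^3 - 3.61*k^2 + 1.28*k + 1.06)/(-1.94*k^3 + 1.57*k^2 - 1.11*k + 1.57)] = (-13.095*k^4 + 13.58*k^3 - 10.1081*k^2 - 14.6638*k + 3.1862)/(3.7636*k^6 - 6.0916*k^5 + 6.7717*k^4 - 9.577*k^3 + 6.1619*k^2 - 3.4854*k + 2.4649)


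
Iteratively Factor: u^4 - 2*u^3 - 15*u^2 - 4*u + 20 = (u + 2)*(u^3 - 4*u^2 - 7*u + 10) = (u - 5)*(u + 2)*(u^2 + u - 2) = (u - 5)*(u - 1)*(u + 2)*(u + 2)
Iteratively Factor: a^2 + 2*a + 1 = (a + 1)*(a + 1)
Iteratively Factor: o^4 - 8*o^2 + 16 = (o + 2)*(o^3 - 2*o^2 - 4*o + 8) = (o - 2)*(o + 2)*(o^2 - 4) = (o - 2)*(o + 2)^2*(o - 2)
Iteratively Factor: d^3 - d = (d - 1)*(d^2 + d) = d*(d - 1)*(d + 1)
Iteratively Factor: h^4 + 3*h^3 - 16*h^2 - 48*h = (h - 4)*(h^3 + 7*h^2 + 12*h) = h*(h - 4)*(h^2 + 7*h + 12) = h*(h - 4)*(h + 4)*(h + 3)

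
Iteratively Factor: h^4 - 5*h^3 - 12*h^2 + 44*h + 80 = (h + 2)*(h^3 - 7*h^2 + 2*h + 40) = (h - 4)*(h + 2)*(h^2 - 3*h - 10) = (h - 4)*(h + 2)^2*(h - 5)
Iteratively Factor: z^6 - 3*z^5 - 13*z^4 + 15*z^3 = (z - 5)*(z^5 + 2*z^4 - 3*z^3) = z*(z - 5)*(z^4 + 2*z^3 - 3*z^2) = z^2*(z - 5)*(z^3 + 2*z^2 - 3*z) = z^2*(z - 5)*(z - 1)*(z^2 + 3*z) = z^3*(z - 5)*(z - 1)*(z + 3)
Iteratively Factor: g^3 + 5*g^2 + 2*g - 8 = (g - 1)*(g^2 + 6*g + 8) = (g - 1)*(g + 4)*(g + 2)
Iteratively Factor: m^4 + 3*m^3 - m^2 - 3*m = (m - 1)*(m^3 + 4*m^2 + 3*m) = (m - 1)*(m + 3)*(m^2 + m) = m*(m - 1)*(m + 3)*(m + 1)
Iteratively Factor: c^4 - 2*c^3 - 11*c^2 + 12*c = (c - 1)*(c^3 - c^2 - 12*c) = (c - 4)*(c - 1)*(c^2 + 3*c) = (c - 4)*(c - 1)*(c + 3)*(c)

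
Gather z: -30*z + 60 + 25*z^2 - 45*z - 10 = 25*z^2 - 75*z + 50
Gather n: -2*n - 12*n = -14*n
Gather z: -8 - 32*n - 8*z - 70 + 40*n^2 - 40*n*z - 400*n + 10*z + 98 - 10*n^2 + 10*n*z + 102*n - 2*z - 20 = 30*n^2 - 30*n*z - 330*n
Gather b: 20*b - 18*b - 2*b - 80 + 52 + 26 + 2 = 0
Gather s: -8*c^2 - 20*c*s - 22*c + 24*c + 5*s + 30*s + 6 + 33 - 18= -8*c^2 + 2*c + s*(35 - 20*c) + 21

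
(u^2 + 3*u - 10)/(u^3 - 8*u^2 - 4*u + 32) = (u + 5)/(u^2 - 6*u - 16)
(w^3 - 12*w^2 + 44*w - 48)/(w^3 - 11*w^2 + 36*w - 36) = (w - 4)/(w - 3)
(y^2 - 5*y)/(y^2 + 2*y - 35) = y/(y + 7)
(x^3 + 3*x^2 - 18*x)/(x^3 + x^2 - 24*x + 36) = x/(x - 2)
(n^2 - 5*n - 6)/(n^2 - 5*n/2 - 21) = 2*(n + 1)/(2*n + 7)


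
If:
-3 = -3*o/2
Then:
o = 2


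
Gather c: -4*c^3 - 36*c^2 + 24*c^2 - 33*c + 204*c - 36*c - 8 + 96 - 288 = -4*c^3 - 12*c^2 + 135*c - 200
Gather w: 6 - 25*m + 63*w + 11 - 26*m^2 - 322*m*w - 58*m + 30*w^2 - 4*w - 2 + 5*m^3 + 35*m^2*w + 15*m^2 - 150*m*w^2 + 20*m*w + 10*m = 5*m^3 - 11*m^2 - 73*m + w^2*(30 - 150*m) + w*(35*m^2 - 302*m + 59) + 15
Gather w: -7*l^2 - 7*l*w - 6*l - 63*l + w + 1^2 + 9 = -7*l^2 - 69*l + w*(1 - 7*l) + 10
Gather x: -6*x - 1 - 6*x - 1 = -12*x - 2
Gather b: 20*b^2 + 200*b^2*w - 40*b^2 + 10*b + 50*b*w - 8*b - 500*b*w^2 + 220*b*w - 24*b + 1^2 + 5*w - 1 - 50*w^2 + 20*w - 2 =b^2*(200*w - 20) + b*(-500*w^2 + 270*w - 22) - 50*w^2 + 25*w - 2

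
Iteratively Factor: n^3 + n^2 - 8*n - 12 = (n - 3)*(n^2 + 4*n + 4) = (n - 3)*(n + 2)*(n + 2)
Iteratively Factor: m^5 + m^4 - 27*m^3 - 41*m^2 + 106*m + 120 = (m + 1)*(m^4 - 27*m^2 - 14*m + 120) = (m - 5)*(m + 1)*(m^3 + 5*m^2 - 2*m - 24) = (m - 5)*(m + 1)*(m + 4)*(m^2 + m - 6) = (m - 5)*(m + 1)*(m + 3)*(m + 4)*(m - 2)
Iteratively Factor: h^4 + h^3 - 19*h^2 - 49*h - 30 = (h + 3)*(h^3 - 2*h^2 - 13*h - 10) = (h + 1)*(h + 3)*(h^2 - 3*h - 10) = (h + 1)*(h + 2)*(h + 3)*(h - 5)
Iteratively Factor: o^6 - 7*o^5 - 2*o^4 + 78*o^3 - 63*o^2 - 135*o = (o + 3)*(o^5 - 10*o^4 + 28*o^3 - 6*o^2 - 45*o) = (o + 1)*(o + 3)*(o^4 - 11*o^3 + 39*o^2 - 45*o) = o*(o + 1)*(o + 3)*(o^3 - 11*o^2 + 39*o - 45) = o*(o - 5)*(o + 1)*(o + 3)*(o^2 - 6*o + 9) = o*(o - 5)*(o - 3)*(o + 1)*(o + 3)*(o - 3)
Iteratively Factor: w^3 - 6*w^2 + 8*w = (w - 4)*(w^2 - 2*w) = w*(w - 4)*(w - 2)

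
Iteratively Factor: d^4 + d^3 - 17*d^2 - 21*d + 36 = (d - 1)*(d^3 + 2*d^2 - 15*d - 36) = (d - 4)*(d - 1)*(d^2 + 6*d + 9) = (d - 4)*(d - 1)*(d + 3)*(d + 3)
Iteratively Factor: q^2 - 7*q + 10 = (q - 2)*(q - 5)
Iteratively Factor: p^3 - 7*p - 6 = (p - 3)*(p^2 + 3*p + 2) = (p - 3)*(p + 1)*(p + 2)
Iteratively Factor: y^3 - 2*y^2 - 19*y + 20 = (y - 5)*(y^2 + 3*y - 4) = (y - 5)*(y + 4)*(y - 1)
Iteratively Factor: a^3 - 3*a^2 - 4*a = (a - 4)*(a^2 + a) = (a - 4)*(a + 1)*(a)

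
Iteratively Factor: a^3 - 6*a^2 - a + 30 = (a + 2)*(a^2 - 8*a + 15) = (a - 5)*(a + 2)*(a - 3)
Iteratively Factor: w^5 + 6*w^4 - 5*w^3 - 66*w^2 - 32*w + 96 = (w - 1)*(w^4 + 7*w^3 + 2*w^2 - 64*w - 96) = (w - 1)*(w + 2)*(w^3 + 5*w^2 - 8*w - 48) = (w - 1)*(w + 2)*(w + 4)*(w^2 + w - 12) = (w - 3)*(w - 1)*(w + 2)*(w + 4)*(w + 4)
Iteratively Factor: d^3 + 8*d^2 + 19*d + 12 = (d + 4)*(d^2 + 4*d + 3) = (d + 3)*(d + 4)*(d + 1)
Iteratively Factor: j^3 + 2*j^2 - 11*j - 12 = (j + 1)*(j^2 + j - 12) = (j + 1)*(j + 4)*(j - 3)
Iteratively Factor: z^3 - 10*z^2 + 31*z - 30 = (z - 5)*(z^2 - 5*z + 6) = (z - 5)*(z - 3)*(z - 2)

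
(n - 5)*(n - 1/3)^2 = n^3 - 17*n^2/3 + 31*n/9 - 5/9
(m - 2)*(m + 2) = m^2 - 4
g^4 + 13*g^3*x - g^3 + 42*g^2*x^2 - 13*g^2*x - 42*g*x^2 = g*(g - 1)*(g + 6*x)*(g + 7*x)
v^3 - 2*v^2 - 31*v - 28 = (v - 7)*(v + 1)*(v + 4)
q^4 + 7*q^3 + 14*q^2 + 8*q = q*(q + 1)*(q + 2)*(q + 4)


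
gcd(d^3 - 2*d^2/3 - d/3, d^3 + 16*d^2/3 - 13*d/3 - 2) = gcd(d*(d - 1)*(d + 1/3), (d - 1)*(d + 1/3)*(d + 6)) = d^2 - 2*d/3 - 1/3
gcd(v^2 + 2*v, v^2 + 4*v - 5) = 1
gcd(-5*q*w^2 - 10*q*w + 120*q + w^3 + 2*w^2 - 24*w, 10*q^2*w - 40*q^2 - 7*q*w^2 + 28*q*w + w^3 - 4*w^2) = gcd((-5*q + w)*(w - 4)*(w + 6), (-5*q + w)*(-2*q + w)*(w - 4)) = 5*q*w - 20*q - w^2 + 4*w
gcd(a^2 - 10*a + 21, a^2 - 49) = a - 7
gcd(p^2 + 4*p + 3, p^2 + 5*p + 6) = p + 3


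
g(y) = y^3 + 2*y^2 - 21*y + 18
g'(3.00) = 18.00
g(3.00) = 0.00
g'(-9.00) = 186.00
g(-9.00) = -360.00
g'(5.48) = 91.01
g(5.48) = 127.55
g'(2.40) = 5.88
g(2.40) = -7.06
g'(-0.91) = -22.16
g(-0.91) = 38.01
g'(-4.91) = 31.68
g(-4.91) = 50.96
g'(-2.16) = -15.64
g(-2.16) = 62.61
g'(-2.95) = -6.69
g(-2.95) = 71.68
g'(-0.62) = -22.33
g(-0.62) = 31.55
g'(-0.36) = -22.05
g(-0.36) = 25.77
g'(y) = 3*y^2 + 4*y - 21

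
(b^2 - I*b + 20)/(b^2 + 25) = (b + 4*I)/(b + 5*I)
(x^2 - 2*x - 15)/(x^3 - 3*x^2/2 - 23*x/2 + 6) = 2*(x - 5)/(2*x^2 - 9*x + 4)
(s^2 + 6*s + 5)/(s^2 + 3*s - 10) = (s + 1)/(s - 2)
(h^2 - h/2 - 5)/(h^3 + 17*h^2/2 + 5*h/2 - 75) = (h + 2)/(h^2 + 11*h + 30)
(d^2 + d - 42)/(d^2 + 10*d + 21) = (d - 6)/(d + 3)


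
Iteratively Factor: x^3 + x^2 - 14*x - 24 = (x - 4)*(x^2 + 5*x + 6) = (x - 4)*(x + 2)*(x + 3)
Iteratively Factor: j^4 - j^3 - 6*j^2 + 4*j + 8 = (j - 2)*(j^3 + j^2 - 4*j - 4) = (j - 2)^2*(j^2 + 3*j + 2) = (j - 2)^2*(j + 2)*(j + 1)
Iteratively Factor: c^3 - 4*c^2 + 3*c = (c)*(c^2 - 4*c + 3) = c*(c - 3)*(c - 1)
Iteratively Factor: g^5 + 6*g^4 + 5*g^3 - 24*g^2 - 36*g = (g + 3)*(g^4 + 3*g^3 - 4*g^2 - 12*g) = (g - 2)*(g + 3)*(g^3 + 5*g^2 + 6*g) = (g - 2)*(g + 3)^2*(g^2 + 2*g) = g*(g - 2)*(g + 3)^2*(g + 2)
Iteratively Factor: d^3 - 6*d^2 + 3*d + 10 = (d - 2)*(d^2 - 4*d - 5) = (d - 5)*(d - 2)*(d + 1)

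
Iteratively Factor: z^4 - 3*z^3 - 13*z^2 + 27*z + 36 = (z + 1)*(z^3 - 4*z^2 - 9*z + 36) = (z - 3)*(z + 1)*(z^2 - z - 12) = (z - 3)*(z + 1)*(z + 3)*(z - 4)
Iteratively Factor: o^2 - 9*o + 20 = (o - 4)*(o - 5)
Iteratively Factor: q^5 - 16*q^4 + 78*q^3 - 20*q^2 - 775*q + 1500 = (q + 3)*(q^4 - 19*q^3 + 135*q^2 - 425*q + 500) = (q - 5)*(q + 3)*(q^3 - 14*q^2 + 65*q - 100) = (q - 5)*(q - 4)*(q + 3)*(q^2 - 10*q + 25) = (q - 5)^2*(q - 4)*(q + 3)*(q - 5)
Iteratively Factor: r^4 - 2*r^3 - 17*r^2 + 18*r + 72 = (r + 3)*(r^3 - 5*r^2 - 2*r + 24) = (r - 4)*(r + 3)*(r^2 - r - 6) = (r - 4)*(r - 3)*(r + 3)*(r + 2)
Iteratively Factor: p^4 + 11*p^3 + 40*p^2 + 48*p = (p + 3)*(p^3 + 8*p^2 + 16*p) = (p + 3)*(p + 4)*(p^2 + 4*p) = (p + 3)*(p + 4)^2*(p)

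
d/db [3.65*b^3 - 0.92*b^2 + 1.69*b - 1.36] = 10.95*b^2 - 1.84*b + 1.69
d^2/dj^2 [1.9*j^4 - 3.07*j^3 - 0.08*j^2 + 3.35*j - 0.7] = 22.8*j^2 - 18.42*j - 0.16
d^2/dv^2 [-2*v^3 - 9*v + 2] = -12*v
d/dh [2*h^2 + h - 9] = 4*h + 1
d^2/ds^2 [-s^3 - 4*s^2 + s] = -6*s - 8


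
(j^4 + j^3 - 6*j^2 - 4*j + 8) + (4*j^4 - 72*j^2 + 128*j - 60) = 5*j^4 + j^3 - 78*j^2 + 124*j - 52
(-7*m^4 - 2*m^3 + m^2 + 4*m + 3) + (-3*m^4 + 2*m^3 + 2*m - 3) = -10*m^4 + m^2 + 6*m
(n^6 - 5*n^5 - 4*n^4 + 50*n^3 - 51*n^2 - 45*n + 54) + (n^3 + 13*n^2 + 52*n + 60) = n^6 - 5*n^5 - 4*n^4 + 51*n^3 - 38*n^2 + 7*n + 114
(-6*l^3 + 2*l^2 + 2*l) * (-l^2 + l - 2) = 6*l^5 - 8*l^4 + 12*l^3 - 2*l^2 - 4*l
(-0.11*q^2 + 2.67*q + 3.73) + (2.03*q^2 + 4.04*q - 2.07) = 1.92*q^2 + 6.71*q + 1.66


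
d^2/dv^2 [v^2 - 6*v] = 2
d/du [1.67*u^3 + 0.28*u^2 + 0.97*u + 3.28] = 5.01*u^2 + 0.56*u + 0.97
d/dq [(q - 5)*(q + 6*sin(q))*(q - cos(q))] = (q - 5)*(q + 6*sin(q))*(sin(q) + 1) + (q - 5)*(q - cos(q))*(6*cos(q) + 1) + (q + 6*sin(q))*(q - cos(q))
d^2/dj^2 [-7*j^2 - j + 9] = -14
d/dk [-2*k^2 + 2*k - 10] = 2 - 4*k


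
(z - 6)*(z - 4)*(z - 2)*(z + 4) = z^4 - 8*z^3 - 4*z^2 + 128*z - 192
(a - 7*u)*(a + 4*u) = a^2 - 3*a*u - 28*u^2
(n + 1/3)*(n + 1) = n^2 + 4*n/3 + 1/3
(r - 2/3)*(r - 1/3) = r^2 - r + 2/9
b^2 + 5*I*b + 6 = (b - I)*(b + 6*I)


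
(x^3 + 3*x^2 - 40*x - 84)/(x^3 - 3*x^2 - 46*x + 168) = (x + 2)/(x - 4)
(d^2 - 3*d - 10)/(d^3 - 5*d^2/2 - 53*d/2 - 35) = 2*(d - 5)/(2*d^2 - 9*d - 35)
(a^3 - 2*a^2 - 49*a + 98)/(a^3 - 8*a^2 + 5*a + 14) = (a + 7)/(a + 1)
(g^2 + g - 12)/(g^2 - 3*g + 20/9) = 9*(g^2 + g - 12)/(9*g^2 - 27*g + 20)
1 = 1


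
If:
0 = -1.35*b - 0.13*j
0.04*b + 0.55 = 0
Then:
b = -13.75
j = 142.79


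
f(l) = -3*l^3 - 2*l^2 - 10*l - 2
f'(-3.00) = -79.00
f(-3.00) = 91.00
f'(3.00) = -103.00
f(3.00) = -131.00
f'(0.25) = -11.56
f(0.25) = -4.67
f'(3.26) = -118.69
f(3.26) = -159.79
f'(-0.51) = -10.30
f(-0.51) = 2.98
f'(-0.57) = -10.64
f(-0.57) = 3.61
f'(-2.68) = -63.92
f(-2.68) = 68.18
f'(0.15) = -10.80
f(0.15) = -3.56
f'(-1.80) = -31.96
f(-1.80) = 27.02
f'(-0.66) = -11.28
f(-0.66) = 4.59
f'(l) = -9*l^2 - 4*l - 10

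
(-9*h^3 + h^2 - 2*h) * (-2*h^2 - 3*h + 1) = 18*h^5 + 25*h^4 - 8*h^3 + 7*h^2 - 2*h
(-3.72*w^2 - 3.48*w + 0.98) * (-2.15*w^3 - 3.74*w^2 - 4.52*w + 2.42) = 7.998*w^5 + 21.3948*w^4 + 27.7226*w^3 + 3.062*w^2 - 12.8512*w + 2.3716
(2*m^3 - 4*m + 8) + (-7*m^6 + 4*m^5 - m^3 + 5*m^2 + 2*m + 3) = -7*m^6 + 4*m^5 + m^3 + 5*m^2 - 2*m + 11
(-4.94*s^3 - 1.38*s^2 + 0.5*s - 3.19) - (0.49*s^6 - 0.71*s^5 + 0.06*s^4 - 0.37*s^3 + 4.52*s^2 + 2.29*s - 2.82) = -0.49*s^6 + 0.71*s^5 - 0.06*s^4 - 4.57*s^3 - 5.9*s^2 - 1.79*s - 0.37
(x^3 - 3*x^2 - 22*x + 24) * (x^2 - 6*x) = x^5 - 9*x^4 - 4*x^3 + 156*x^2 - 144*x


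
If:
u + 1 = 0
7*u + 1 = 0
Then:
No Solution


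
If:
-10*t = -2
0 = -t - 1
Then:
No Solution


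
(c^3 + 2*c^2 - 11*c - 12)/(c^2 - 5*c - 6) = (c^2 + c - 12)/(c - 6)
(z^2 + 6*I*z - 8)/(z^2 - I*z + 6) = (z + 4*I)/(z - 3*I)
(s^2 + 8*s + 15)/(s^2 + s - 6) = (s + 5)/(s - 2)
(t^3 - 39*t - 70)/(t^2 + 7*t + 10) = t - 7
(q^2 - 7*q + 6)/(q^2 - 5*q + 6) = (q^2 - 7*q + 6)/(q^2 - 5*q + 6)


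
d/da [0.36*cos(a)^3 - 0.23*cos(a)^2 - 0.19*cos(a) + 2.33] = (-1.08*cos(a)^2 + 0.46*cos(a) + 0.19)*sin(a)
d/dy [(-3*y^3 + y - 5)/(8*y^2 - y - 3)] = ((16*y - 1)*(3*y^3 - y + 5) + (9*y^2 - 1)*(-8*y^2 + y + 3))/(-8*y^2 + y + 3)^2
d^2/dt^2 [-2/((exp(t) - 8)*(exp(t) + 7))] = (-8*exp(3*t) + 6*exp(2*t) - 450*exp(t) + 112)*exp(t)/(exp(6*t) - 3*exp(5*t) - 165*exp(4*t) + 335*exp(3*t) + 9240*exp(2*t) - 9408*exp(t) - 175616)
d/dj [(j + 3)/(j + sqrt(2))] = (-3 + sqrt(2))/(j + sqrt(2))^2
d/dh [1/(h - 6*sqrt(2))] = -1/(h - 6*sqrt(2))^2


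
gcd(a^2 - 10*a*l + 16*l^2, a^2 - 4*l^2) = a - 2*l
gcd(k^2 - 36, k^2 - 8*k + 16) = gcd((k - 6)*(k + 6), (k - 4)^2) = 1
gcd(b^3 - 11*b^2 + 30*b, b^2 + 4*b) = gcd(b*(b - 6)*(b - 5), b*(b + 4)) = b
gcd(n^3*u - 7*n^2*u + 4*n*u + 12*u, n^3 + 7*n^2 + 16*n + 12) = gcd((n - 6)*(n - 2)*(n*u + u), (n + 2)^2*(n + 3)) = 1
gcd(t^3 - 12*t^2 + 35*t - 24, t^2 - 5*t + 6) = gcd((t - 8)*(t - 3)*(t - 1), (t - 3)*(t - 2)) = t - 3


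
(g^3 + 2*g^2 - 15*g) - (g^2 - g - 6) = g^3 + g^2 - 14*g + 6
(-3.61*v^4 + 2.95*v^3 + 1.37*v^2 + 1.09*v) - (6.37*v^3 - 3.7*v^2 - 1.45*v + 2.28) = -3.61*v^4 - 3.42*v^3 + 5.07*v^2 + 2.54*v - 2.28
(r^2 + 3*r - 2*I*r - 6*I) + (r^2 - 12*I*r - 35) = 2*r^2 + 3*r - 14*I*r - 35 - 6*I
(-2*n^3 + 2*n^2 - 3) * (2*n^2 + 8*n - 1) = -4*n^5 - 12*n^4 + 18*n^3 - 8*n^2 - 24*n + 3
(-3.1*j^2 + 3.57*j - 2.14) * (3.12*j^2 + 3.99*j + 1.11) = -9.672*j^4 - 1.2306*j^3 + 4.1265*j^2 - 4.5759*j - 2.3754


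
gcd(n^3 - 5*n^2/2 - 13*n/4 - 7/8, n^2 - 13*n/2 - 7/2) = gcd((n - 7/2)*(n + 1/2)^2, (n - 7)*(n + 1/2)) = n + 1/2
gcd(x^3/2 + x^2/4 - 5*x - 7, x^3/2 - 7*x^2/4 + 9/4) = 1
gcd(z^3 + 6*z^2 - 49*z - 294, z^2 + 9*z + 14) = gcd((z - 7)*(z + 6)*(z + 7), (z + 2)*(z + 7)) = z + 7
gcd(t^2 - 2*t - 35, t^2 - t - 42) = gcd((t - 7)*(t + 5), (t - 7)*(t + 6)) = t - 7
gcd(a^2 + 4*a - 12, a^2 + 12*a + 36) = a + 6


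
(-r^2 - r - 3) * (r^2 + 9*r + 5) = -r^4 - 10*r^3 - 17*r^2 - 32*r - 15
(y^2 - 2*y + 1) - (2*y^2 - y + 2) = -y^2 - y - 1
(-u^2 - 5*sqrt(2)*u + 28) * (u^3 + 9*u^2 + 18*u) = -u^5 - 9*u^4 - 5*sqrt(2)*u^4 - 45*sqrt(2)*u^3 + 10*u^3 - 90*sqrt(2)*u^2 + 252*u^2 + 504*u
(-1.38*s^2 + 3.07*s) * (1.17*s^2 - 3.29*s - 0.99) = -1.6146*s^4 + 8.1321*s^3 - 8.7341*s^2 - 3.0393*s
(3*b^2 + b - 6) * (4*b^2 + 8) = 12*b^4 + 4*b^3 + 8*b - 48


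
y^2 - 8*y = y*(y - 8)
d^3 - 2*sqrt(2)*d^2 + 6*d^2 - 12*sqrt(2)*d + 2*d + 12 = (d + 6)*(d - sqrt(2))^2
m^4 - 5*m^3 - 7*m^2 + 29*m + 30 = (m - 5)*(m - 3)*(m + 1)*(m + 2)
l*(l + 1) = l^2 + l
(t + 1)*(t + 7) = t^2 + 8*t + 7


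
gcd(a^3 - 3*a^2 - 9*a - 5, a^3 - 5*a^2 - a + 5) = a^2 - 4*a - 5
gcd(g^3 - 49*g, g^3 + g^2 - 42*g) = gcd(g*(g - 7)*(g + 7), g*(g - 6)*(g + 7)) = g^2 + 7*g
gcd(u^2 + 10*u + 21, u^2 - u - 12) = u + 3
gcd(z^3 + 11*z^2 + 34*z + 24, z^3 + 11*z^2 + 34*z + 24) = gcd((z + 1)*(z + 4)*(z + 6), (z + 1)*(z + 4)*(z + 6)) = z^3 + 11*z^2 + 34*z + 24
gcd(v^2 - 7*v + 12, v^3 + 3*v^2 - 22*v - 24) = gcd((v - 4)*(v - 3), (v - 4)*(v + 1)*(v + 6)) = v - 4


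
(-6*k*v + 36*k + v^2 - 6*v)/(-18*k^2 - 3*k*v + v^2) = (v - 6)/(3*k + v)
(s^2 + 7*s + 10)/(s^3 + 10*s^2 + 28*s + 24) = (s + 5)/(s^2 + 8*s + 12)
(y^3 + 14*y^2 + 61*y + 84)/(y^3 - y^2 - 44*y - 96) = (y + 7)/(y - 8)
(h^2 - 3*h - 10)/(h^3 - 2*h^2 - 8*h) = (h - 5)/(h*(h - 4))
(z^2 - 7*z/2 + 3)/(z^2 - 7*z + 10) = (z - 3/2)/(z - 5)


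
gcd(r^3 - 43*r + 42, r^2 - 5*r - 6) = r - 6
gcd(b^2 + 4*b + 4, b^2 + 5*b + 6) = b + 2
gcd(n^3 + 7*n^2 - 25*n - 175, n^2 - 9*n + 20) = n - 5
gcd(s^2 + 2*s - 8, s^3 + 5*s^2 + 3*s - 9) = 1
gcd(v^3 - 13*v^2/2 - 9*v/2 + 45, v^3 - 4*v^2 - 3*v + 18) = v - 3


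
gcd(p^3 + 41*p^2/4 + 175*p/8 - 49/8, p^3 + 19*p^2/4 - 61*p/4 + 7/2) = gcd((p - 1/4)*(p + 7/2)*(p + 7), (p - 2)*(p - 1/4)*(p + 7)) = p^2 + 27*p/4 - 7/4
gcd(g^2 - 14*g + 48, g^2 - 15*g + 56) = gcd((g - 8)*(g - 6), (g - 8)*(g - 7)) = g - 8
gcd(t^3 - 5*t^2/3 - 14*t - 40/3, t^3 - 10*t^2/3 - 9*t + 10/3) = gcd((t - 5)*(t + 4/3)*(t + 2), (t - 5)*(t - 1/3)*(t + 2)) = t^2 - 3*t - 10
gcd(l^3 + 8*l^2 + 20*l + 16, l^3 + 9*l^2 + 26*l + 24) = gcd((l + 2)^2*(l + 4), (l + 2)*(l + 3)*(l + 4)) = l^2 + 6*l + 8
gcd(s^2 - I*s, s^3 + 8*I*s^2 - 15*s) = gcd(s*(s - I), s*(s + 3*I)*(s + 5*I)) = s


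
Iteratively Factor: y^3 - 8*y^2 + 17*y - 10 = (y - 5)*(y^2 - 3*y + 2) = (y - 5)*(y - 2)*(y - 1)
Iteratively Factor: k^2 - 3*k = (k)*(k - 3)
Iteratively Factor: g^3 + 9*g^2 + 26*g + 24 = (g + 3)*(g^2 + 6*g + 8) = (g + 2)*(g + 3)*(g + 4)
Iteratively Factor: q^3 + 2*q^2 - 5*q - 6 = (q + 1)*(q^2 + q - 6) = (q + 1)*(q + 3)*(q - 2)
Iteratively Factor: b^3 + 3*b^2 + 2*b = (b + 1)*(b^2 + 2*b) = b*(b + 1)*(b + 2)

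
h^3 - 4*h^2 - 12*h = h*(h - 6)*(h + 2)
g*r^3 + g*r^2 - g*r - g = (r - 1)*(r + 1)*(g*r + g)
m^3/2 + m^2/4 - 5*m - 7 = (m/2 + 1)*(m - 7/2)*(m + 2)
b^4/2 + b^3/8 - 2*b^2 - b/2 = b*(b/2 + 1)*(b - 2)*(b + 1/4)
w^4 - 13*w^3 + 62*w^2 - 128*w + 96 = (w - 4)^2*(w - 3)*(w - 2)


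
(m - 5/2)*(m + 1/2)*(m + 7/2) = m^3 + 3*m^2/2 - 33*m/4 - 35/8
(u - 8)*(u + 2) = u^2 - 6*u - 16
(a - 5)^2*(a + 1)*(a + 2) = a^4 - 7*a^3 - 3*a^2 + 55*a + 50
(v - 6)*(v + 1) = v^2 - 5*v - 6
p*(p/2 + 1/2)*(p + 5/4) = p^3/2 + 9*p^2/8 + 5*p/8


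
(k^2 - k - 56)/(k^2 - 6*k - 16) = (k + 7)/(k + 2)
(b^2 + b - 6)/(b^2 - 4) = (b + 3)/(b + 2)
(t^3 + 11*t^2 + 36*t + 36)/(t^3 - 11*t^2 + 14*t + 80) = (t^2 + 9*t + 18)/(t^2 - 13*t + 40)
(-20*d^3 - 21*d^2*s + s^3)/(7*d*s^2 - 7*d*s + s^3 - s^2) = (-20*d^3 - 21*d^2*s + s^3)/(s*(7*d*s - 7*d + s^2 - s))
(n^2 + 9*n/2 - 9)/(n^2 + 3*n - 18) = (n - 3/2)/(n - 3)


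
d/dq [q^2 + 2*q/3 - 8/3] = 2*q + 2/3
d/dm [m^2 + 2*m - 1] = 2*m + 2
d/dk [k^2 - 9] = 2*k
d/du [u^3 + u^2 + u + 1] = 3*u^2 + 2*u + 1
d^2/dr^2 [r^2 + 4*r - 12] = 2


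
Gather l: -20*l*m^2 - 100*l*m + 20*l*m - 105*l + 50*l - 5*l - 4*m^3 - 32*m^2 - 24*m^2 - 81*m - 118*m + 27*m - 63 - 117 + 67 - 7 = l*(-20*m^2 - 80*m - 60) - 4*m^3 - 56*m^2 - 172*m - 120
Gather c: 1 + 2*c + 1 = 2*c + 2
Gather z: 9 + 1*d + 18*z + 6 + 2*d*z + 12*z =d + z*(2*d + 30) + 15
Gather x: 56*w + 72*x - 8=56*w + 72*x - 8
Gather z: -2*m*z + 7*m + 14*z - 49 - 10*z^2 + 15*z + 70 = 7*m - 10*z^2 + z*(29 - 2*m) + 21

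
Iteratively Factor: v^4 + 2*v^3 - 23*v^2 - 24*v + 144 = (v + 4)*(v^3 - 2*v^2 - 15*v + 36) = (v - 3)*(v + 4)*(v^2 + v - 12) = (v - 3)^2*(v + 4)*(v + 4)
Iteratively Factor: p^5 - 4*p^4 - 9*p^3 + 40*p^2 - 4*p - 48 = (p + 1)*(p^4 - 5*p^3 - 4*p^2 + 44*p - 48) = (p + 1)*(p + 3)*(p^3 - 8*p^2 + 20*p - 16) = (p - 2)*(p + 1)*(p + 3)*(p^2 - 6*p + 8) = (p - 4)*(p - 2)*(p + 1)*(p + 3)*(p - 2)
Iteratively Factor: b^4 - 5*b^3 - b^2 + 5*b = (b + 1)*(b^3 - 6*b^2 + 5*b) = (b - 1)*(b + 1)*(b^2 - 5*b) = b*(b - 1)*(b + 1)*(b - 5)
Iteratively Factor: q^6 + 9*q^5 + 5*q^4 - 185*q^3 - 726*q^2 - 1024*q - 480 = (q + 3)*(q^5 + 6*q^4 - 13*q^3 - 146*q^2 - 288*q - 160) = (q - 5)*(q + 3)*(q^4 + 11*q^3 + 42*q^2 + 64*q + 32) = (q - 5)*(q + 3)*(q + 4)*(q^3 + 7*q^2 + 14*q + 8) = (q - 5)*(q + 2)*(q + 3)*(q + 4)*(q^2 + 5*q + 4) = (q - 5)*(q + 2)*(q + 3)*(q + 4)^2*(q + 1)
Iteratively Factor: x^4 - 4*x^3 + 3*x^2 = (x - 1)*(x^3 - 3*x^2) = x*(x - 1)*(x^2 - 3*x) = x^2*(x - 1)*(x - 3)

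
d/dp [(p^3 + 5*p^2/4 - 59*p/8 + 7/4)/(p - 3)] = (16*p^3 - 62*p^2 - 60*p + 163)/(8*(p^2 - 6*p + 9))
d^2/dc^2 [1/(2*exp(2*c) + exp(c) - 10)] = (2*(4*exp(c) + 1)^2*exp(c) - (8*exp(c) + 1)*(2*exp(2*c) + exp(c) - 10))*exp(c)/(2*exp(2*c) + exp(c) - 10)^3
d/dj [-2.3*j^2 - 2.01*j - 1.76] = -4.6*j - 2.01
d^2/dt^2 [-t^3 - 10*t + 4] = -6*t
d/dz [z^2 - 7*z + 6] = 2*z - 7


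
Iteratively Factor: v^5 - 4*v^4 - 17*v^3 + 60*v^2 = (v)*(v^4 - 4*v^3 - 17*v^2 + 60*v) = v*(v - 3)*(v^3 - v^2 - 20*v) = v^2*(v - 3)*(v^2 - v - 20) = v^2*(v - 5)*(v - 3)*(v + 4)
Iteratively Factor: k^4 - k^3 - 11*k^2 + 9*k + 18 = (k + 1)*(k^3 - 2*k^2 - 9*k + 18) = (k - 2)*(k + 1)*(k^2 - 9) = (k - 2)*(k + 1)*(k + 3)*(k - 3)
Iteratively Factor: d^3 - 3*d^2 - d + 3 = (d - 1)*(d^2 - 2*d - 3) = (d - 3)*(d - 1)*(d + 1)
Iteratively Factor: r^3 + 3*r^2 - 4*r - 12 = (r + 3)*(r^2 - 4) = (r + 2)*(r + 3)*(r - 2)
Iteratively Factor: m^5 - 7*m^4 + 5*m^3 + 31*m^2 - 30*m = (m + 2)*(m^4 - 9*m^3 + 23*m^2 - 15*m) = (m - 5)*(m + 2)*(m^3 - 4*m^2 + 3*m) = m*(m - 5)*(m + 2)*(m^2 - 4*m + 3) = m*(m - 5)*(m - 1)*(m + 2)*(m - 3)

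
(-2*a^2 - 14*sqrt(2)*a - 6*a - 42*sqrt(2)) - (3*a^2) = -5*a^2 - 14*sqrt(2)*a - 6*a - 42*sqrt(2)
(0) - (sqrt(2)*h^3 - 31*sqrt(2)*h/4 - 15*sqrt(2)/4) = -sqrt(2)*h^3 + 31*sqrt(2)*h/4 + 15*sqrt(2)/4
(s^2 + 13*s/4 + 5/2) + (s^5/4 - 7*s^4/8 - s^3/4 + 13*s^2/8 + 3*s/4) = s^5/4 - 7*s^4/8 - s^3/4 + 21*s^2/8 + 4*s + 5/2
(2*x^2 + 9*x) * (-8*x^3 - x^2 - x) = -16*x^5 - 74*x^4 - 11*x^3 - 9*x^2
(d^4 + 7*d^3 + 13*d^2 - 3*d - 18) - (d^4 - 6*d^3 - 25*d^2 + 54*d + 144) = 13*d^3 + 38*d^2 - 57*d - 162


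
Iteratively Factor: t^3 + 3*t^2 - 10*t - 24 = (t + 2)*(t^2 + t - 12) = (t + 2)*(t + 4)*(t - 3)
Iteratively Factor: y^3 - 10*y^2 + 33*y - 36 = (y - 3)*(y^2 - 7*y + 12) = (y - 4)*(y - 3)*(y - 3)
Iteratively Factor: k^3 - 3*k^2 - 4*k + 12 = (k - 3)*(k^2 - 4) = (k - 3)*(k + 2)*(k - 2)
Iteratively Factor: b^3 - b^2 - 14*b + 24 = (b + 4)*(b^2 - 5*b + 6) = (b - 3)*(b + 4)*(b - 2)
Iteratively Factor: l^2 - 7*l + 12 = (l - 3)*(l - 4)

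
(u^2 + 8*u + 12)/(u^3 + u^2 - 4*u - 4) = (u + 6)/(u^2 - u - 2)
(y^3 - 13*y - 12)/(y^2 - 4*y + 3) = (y^3 - 13*y - 12)/(y^2 - 4*y + 3)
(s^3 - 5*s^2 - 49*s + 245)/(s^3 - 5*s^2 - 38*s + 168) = (s^2 + 2*s - 35)/(s^2 + 2*s - 24)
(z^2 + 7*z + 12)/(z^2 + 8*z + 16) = (z + 3)/(z + 4)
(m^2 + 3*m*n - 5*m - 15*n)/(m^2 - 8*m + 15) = (m + 3*n)/(m - 3)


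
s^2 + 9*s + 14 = (s + 2)*(s + 7)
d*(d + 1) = d^2 + d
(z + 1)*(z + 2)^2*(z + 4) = z^4 + 9*z^3 + 28*z^2 + 36*z + 16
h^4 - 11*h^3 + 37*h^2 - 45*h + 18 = (h - 6)*(h - 3)*(h - 1)^2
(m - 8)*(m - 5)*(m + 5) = m^3 - 8*m^2 - 25*m + 200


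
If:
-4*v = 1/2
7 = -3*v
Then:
No Solution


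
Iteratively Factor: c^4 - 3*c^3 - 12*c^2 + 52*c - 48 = (c + 4)*(c^3 - 7*c^2 + 16*c - 12) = (c - 2)*(c + 4)*(c^2 - 5*c + 6) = (c - 2)^2*(c + 4)*(c - 3)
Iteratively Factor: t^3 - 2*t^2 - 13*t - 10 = (t - 5)*(t^2 + 3*t + 2) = (t - 5)*(t + 2)*(t + 1)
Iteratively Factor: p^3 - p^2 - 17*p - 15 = (p + 3)*(p^2 - 4*p - 5) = (p + 1)*(p + 3)*(p - 5)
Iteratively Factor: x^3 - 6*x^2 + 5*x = (x)*(x^2 - 6*x + 5) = x*(x - 1)*(x - 5)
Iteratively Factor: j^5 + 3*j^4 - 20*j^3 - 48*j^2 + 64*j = (j + 4)*(j^4 - j^3 - 16*j^2 + 16*j) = (j - 4)*(j + 4)*(j^3 + 3*j^2 - 4*j) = (j - 4)*(j + 4)^2*(j^2 - j) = j*(j - 4)*(j + 4)^2*(j - 1)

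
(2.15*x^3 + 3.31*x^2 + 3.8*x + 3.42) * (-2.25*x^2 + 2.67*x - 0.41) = -4.8375*x^5 - 1.707*x^4 - 0.593799999999999*x^3 + 1.0939*x^2 + 7.5734*x - 1.4022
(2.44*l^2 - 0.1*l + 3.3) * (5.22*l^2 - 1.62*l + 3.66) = 12.7368*l^4 - 4.4748*l^3 + 26.3184*l^2 - 5.712*l + 12.078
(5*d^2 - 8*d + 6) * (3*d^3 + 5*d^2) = 15*d^5 + d^4 - 22*d^3 + 30*d^2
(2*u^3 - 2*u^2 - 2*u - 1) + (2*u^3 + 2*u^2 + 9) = 4*u^3 - 2*u + 8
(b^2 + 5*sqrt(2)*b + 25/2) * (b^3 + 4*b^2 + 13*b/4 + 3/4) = b^5 + 4*b^4 + 5*sqrt(2)*b^4 + 63*b^3/4 + 20*sqrt(2)*b^3 + 65*sqrt(2)*b^2/4 + 203*b^2/4 + 15*sqrt(2)*b/4 + 325*b/8 + 75/8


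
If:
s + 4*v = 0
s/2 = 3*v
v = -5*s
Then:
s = 0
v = 0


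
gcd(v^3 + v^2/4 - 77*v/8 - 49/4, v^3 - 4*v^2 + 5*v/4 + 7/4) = v - 7/2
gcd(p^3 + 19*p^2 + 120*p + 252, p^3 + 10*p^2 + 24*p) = p + 6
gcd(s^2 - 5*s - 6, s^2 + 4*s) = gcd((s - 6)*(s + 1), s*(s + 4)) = 1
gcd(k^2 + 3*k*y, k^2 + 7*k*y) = k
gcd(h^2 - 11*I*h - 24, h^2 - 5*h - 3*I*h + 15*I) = h - 3*I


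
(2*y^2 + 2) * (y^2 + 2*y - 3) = 2*y^4 + 4*y^3 - 4*y^2 + 4*y - 6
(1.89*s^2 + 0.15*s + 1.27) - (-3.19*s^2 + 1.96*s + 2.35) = 5.08*s^2 - 1.81*s - 1.08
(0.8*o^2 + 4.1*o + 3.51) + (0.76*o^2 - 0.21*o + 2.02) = 1.56*o^2 + 3.89*o + 5.53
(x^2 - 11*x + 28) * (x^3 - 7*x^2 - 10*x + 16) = x^5 - 18*x^4 + 95*x^3 - 70*x^2 - 456*x + 448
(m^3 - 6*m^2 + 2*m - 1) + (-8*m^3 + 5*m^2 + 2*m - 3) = -7*m^3 - m^2 + 4*m - 4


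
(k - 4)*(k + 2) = k^2 - 2*k - 8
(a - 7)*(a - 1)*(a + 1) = a^3 - 7*a^2 - a + 7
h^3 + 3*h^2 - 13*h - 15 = (h - 3)*(h + 1)*(h + 5)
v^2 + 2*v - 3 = (v - 1)*(v + 3)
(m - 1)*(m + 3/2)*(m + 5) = m^3 + 11*m^2/2 + m - 15/2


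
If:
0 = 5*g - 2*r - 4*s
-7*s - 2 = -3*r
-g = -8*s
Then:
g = 16/47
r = 36/47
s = 2/47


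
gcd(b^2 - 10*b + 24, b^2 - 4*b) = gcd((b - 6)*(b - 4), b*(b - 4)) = b - 4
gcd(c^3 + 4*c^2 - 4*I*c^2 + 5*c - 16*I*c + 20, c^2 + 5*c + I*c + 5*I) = c + I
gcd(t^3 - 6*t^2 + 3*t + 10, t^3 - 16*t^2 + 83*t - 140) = t - 5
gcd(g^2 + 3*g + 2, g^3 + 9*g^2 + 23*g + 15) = g + 1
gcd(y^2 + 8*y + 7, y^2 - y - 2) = y + 1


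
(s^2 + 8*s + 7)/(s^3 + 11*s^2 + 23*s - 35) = (s + 1)/(s^2 + 4*s - 5)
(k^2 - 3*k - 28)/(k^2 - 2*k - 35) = (k + 4)/(k + 5)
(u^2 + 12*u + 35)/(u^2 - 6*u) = (u^2 + 12*u + 35)/(u*(u - 6))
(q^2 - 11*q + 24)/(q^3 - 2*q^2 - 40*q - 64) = (q - 3)/(q^2 + 6*q + 8)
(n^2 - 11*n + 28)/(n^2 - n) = (n^2 - 11*n + 28)/(n*(n - 1))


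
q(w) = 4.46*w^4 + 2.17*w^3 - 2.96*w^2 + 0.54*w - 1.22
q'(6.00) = 4052.82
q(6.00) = 6144.34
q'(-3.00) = -404.79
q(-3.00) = 273.19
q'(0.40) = 0.36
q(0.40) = -1.22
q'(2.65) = 362.56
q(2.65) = 239.75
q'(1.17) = 31.10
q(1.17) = 7.19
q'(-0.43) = 2.87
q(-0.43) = -2.02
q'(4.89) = 2213.29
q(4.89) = 2734.56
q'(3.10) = 576.22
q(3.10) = 448.55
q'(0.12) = -0.05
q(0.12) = -1.19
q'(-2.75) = -304.96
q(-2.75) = 184.85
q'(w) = 17.84*w^3 + 6.51*w^2 - 5.92*w + 0.54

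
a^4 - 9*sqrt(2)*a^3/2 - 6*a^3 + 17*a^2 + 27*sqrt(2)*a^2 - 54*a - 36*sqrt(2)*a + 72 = (a - 4)*(a - 2)*(a - 3*sqrt(2))*(a - 3*sqrt(2)/2)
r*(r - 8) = r^2 - 8*r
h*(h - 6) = h^2 - 6*h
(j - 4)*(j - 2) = j^2 - 6*j + 8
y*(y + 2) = y^2 + 2*y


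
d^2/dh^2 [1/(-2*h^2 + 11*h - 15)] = 2*(4*h^2 - 22*h - (4*h - 11)^2 + 30)/(2*h^2 - 11*h + 15)^3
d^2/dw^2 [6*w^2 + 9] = 12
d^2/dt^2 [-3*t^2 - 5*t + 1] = -6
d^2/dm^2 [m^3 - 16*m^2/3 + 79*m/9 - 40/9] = 6*m - 32/3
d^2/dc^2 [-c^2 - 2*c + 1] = -2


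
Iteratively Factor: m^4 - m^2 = (m - 1)*(m^3 + m^2) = (m - 1)*(m + 1)*(m^2) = m*(m - 1)*(m + 1)*(m)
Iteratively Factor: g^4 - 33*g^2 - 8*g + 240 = (g - 3)*(g^3 + 3*g^2 - 24*g - 80) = (g - 5)*(g - 3)*(g^2 + 8*g + 16) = (g - 5)*(g - 3)*(g + 4)*(g + 4)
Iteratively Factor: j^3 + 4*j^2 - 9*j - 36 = (j + 4)*(j^2 - 9) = (j - 3)*(j + 4)*(j + 3)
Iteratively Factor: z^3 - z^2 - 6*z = (z + 2)*(z^2 - 3*z) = z*(z + 2)*(z - 3)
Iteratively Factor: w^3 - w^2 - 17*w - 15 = (w - 5)*(w^2 + 4*w + 3) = (w - 5)*(w + 1)*(w + 3)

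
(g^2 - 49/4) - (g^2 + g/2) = -g/2 - 49/4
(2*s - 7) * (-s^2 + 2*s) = -2*s^3 + 11*s^2 - 14*s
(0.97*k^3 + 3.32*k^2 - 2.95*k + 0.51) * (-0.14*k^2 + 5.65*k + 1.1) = -0.1358*k^5 + 5.0157*k^4 + 20.238*k^3 - 13.0869*k^2 - 0.3635*k + 0.561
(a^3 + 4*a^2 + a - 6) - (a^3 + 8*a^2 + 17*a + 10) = -4*a^2 - 16*a - 16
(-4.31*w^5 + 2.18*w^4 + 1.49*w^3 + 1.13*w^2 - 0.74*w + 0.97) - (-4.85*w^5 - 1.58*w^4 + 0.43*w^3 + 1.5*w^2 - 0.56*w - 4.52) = 0.54*w^5 + 3.76*w^4 + 1.06*w^3 - 0.37*w^2 - 0.18*w + 5.49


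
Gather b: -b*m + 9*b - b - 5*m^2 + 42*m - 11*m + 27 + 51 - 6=b*(8 - m) - 5*m^2 + 31*m + 72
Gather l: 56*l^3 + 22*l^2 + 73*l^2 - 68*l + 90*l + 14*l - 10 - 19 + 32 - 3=56*l^3 + 95*l^2 + 36*l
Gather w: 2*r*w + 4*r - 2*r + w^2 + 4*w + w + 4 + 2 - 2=2*r + w^2 + w*(2*r + 5) + 4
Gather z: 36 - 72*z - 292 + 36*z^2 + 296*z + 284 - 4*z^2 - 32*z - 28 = 32*z^2 + 192*z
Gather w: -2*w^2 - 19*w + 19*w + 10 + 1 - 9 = 2 - 2*w^2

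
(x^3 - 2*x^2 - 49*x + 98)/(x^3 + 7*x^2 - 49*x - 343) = (x - 2)/(x + 7)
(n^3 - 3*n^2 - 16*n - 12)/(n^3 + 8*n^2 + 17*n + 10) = (n - 6)/(n + 5)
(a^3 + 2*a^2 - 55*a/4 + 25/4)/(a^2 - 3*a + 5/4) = a + 5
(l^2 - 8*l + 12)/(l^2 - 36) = (l - 2)/(l + 6)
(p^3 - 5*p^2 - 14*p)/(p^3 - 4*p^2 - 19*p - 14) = p/(p + 1)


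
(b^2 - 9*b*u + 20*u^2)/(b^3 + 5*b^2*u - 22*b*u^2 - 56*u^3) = (b - 5*u)/(b^2 + 9*b*u + 14*u^2)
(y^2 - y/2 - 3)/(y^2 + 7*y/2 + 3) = (y - 2)/(y + 2)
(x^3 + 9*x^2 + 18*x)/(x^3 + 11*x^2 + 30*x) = (x + 3)/(x + 5)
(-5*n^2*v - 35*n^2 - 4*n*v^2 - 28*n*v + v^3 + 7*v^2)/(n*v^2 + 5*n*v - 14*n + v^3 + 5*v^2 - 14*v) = (-5*n + v)/(v - 2)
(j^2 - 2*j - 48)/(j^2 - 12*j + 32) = (j + 6)/(j - 4)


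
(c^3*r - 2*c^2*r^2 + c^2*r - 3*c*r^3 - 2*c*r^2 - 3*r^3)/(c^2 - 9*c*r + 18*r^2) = r*(-c^2 - c*r - c - r)/(-c + 6*r)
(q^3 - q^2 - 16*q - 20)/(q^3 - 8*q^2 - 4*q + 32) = (q^2 - 3*q - 10)/(q^2 - 10*q + 16)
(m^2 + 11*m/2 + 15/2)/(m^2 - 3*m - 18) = (m + 5/2)/(m - 6)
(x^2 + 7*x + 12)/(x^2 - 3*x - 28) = (x + 3)/(x - 7)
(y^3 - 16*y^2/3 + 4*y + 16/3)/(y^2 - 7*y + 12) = (3*y^2 - 4*y - 4)/(3*(y - 3))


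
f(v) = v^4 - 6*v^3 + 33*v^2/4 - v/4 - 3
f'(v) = 4*v^3 - 18*v^2 + 33*v/2 - 1/4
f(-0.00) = -3.00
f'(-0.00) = -0.25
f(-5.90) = 2729.67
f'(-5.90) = -1545.70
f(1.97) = -2.29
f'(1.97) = -7.02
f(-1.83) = 73.07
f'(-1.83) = -115.24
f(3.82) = -5.09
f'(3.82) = 23.09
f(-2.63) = 211.71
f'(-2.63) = -240.91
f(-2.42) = 165.25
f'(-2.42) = -202.29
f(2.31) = -5.04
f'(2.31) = -8.88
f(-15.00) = 72732.00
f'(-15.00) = -17797.75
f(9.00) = 2850.00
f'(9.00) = 1606.25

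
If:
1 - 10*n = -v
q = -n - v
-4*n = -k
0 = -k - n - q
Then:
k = 2/3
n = 1/6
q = -5/6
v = 2/3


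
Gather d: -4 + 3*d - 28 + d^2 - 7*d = d^2 - 4*d - 32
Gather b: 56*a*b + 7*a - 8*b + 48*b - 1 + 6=7*a + b*(56*a + 40) + 5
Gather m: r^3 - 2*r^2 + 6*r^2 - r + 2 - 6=r^3 + 4*r^2 - r - 4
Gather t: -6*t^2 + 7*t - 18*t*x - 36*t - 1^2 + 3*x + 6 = -6*t^2 + t*(-18*x - 29) + 3*x + 5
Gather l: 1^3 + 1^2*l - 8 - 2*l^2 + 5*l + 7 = -2*l^2 + 6*l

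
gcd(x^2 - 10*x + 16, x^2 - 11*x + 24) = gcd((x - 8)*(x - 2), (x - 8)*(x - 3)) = x - 8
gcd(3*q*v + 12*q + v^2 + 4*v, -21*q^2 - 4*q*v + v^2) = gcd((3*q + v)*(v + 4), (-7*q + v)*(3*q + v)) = 3*q + v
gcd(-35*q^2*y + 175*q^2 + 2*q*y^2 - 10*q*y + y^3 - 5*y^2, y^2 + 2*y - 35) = y - 5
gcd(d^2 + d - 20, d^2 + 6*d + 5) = d + 5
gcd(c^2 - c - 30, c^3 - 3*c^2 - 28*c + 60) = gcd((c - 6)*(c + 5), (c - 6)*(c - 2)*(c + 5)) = c^2 - c - 30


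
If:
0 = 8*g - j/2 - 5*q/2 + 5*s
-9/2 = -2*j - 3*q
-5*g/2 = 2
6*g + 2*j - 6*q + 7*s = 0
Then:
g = -4/5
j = -123/1310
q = 2047/1310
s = 1344/655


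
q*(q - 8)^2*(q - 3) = q^4 - 19*q^3 + 112*q^2 - 192*q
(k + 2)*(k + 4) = k^2 + 6*k + 8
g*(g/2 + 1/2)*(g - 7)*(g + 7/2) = g^4/2 - 5*g^3/4 - 14*g^2 - 49*g/4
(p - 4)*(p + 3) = p^2 - p - 12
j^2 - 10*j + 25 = (j - 5)^2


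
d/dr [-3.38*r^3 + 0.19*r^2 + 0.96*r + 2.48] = -10.14*r^2 + 0.38*r + 0.96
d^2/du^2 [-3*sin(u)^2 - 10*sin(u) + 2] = 10*sin(u) - 6*cos(2*u)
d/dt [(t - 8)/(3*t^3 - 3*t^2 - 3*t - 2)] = (-6*t^3 + 75*t^2 - 48*t - 26)/(9*t^6 - 18*t^5 - 9*t^4 + 6*t^3 + 21*t^2 + 12*t + 4)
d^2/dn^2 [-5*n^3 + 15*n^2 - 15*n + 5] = 30 - 30*n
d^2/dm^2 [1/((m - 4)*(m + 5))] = 2*((m - 4)^2 + (m - 4)*(m + 5) + (m + 5)^2)/((m - 4)^3*(m + 5)^3)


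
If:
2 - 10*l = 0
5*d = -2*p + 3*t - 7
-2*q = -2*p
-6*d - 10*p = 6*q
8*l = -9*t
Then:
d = -452/255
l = 1/5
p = 113/170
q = 113/170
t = -8/45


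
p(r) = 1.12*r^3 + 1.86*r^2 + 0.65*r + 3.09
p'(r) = 3.36*r^2 + 3.72*r + 0.65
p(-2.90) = -10.47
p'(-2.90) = 18.12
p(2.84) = 45.59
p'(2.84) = 38.32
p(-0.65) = 3.15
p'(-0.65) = -0.35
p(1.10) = 7.55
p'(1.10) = 8.81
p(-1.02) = 3.17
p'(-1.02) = 0.35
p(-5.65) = -143.21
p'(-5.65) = 86.89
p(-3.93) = -38.72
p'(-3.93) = 37.93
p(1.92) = 19.12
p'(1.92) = 20.18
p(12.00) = 2214.09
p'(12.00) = 529.13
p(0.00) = 3.09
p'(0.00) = 0.65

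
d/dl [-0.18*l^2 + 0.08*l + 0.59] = 0.08 - 0.36*l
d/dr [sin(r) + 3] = cos(r)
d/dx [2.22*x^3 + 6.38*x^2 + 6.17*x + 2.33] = 6.66*x^2 + 12.76*x + 6.17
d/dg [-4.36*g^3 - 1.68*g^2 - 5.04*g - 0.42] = -13.08*g^2 - 3.36*g - 5.04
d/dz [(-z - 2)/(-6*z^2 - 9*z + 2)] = (6*z^2 + 9*z - 3*(z + 2)*(4*z + 3) - 2)/(6*z^2 + 9*z - 2)^2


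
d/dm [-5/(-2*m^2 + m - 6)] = 5*(1 - 4*m)/(2*m^2 - m + 6)^2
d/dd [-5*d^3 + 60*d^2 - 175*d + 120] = -15*d^2 + 120*d - 175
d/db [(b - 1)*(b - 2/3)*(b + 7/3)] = 3*b^2 + 4*b/3 - 29/9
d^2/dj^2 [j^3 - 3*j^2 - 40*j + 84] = 6*j - 6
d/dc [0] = 0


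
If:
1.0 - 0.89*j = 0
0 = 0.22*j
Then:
No Solution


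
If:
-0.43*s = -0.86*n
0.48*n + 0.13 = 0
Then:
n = -0.27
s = -0.54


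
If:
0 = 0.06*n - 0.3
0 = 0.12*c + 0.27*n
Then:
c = -11.25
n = 5.00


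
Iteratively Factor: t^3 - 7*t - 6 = (t + 2)*(t^2 - 2*t - 3) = (t - 3)*(t + 2)*(t + 1)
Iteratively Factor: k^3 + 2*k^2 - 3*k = (k - 1)*(k^2 + 3*k) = (k - 1)*(k + 3)*(k)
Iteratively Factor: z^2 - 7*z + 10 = (z - 2)*(z - 5)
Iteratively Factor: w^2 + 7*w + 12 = (w + 3)*(w + 4)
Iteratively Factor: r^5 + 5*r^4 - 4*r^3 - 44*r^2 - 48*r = (r + 2)*(r^4 + 3*r^3 - 10*r^2 - 24*r) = (r + 2)^2*(r^3 + r^2 - 12*r) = (r - 3)*(r + 2)^2*(r^2 + 4*r) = r*(r - 3)*(r + 2)^2*(r + 4)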